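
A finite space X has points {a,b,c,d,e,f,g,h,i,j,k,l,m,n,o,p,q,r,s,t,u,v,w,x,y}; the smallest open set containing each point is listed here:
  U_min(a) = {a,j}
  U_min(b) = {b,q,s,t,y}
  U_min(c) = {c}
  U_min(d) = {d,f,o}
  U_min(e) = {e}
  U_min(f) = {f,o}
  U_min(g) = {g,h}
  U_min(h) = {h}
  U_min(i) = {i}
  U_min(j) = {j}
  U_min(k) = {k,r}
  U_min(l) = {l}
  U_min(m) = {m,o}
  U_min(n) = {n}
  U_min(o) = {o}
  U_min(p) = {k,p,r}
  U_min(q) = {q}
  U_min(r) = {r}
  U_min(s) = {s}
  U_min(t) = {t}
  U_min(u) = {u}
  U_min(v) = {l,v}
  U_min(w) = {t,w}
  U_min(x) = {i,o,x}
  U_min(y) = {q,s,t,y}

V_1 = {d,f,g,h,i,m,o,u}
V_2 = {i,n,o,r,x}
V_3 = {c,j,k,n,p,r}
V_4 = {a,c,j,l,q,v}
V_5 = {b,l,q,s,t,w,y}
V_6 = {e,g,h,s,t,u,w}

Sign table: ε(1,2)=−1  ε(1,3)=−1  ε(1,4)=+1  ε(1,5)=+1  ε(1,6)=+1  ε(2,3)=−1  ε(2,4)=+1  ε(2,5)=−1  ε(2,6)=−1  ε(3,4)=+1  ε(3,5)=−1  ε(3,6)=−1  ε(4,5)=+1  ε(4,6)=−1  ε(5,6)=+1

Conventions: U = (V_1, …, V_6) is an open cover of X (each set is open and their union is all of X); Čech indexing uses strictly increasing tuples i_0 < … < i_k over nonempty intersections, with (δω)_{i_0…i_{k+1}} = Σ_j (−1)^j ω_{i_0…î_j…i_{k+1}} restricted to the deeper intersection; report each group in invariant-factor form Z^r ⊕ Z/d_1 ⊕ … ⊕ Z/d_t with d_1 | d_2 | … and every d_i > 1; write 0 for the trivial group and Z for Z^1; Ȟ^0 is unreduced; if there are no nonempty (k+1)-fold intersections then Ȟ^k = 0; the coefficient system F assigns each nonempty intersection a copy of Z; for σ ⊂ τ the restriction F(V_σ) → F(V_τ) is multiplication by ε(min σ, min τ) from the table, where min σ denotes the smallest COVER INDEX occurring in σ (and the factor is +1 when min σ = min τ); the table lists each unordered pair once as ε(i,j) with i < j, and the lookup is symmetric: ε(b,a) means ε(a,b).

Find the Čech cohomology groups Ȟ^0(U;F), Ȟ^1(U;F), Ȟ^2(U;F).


Ȟ^0 ≅ Z; Ȟ^1 ≅ Z; Ȟ^2 ≅ 0

intersection data:
  V12={i,o} V16={g,h,u} V23={n,r} V34={c,j} V45={l,q} V56={s,t,w}
C dims 6,6; δ0: rk 5, SNF 1^5
Ȟ^0 = (6 − 5) − 0 = 1, so Ȟ^0 ≅ Z
Ȟ^1 = (6 − 0) − 5 = 1, so Ȟ^1 ≅ Z
Ȟ^2 = (0 − 0) − 0 = 0, so Ȟ^2 ≅ 0


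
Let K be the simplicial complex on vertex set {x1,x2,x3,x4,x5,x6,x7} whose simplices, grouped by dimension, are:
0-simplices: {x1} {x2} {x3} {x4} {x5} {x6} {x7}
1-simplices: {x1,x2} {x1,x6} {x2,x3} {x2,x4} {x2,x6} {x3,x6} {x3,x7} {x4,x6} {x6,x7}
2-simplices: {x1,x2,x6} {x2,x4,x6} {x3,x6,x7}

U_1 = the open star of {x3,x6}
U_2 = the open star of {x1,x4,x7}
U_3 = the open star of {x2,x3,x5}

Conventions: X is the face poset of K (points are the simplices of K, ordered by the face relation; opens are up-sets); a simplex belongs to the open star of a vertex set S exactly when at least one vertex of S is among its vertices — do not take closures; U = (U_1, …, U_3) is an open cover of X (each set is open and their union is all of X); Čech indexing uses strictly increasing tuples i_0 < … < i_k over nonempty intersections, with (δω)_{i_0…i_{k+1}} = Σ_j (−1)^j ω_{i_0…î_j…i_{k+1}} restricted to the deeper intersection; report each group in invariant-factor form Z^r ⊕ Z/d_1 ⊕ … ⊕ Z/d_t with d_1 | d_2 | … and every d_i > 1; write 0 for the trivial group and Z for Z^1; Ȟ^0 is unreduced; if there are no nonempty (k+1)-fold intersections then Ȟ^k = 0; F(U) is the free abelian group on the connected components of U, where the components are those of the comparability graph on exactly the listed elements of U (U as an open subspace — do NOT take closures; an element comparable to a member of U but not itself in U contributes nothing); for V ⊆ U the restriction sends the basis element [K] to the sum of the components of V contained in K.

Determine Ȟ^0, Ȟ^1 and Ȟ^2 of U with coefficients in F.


Ȟ^0(U;F) ≅ Z^2,  Ȟ^1(U;F) ≅ Z,  Ȟ^2(U;F) ≅ 0

nerve simplices:
  U1={{x3},{x6},{x1,x6},{x2,x3},{x2,x6},{x3,x6},{x3,x7},{x4,x6},{x6,x7},{x1,x2,x6},{x2,x4,x6},{x3,x6,x7}} U2={{x1},{x4},{x7},{x1,x2},{x1,x6},{x2,x4},{x3,x7},{x4,x6},{x6,x7},{x1,x2,x6},{x2,x4,x6},{x3,x6,x7}} U3={{x2},{x3},{x5},{x1,x2},{x2,x3},{x2,x4},{x2,x6},{x3,x6},{x3,x7},{x1,x2,x6},{x2,x4,x6},{x3,x6,x7}}
  U12={{x1,x6},{x3,x7},{x4,x6},{x6,x7},{x1,x2,x6},{x2,x4,x6},{x3,x6,x7}} U13={{x3},{x2,x3},{x2,x6},{x3,x6},{x3,x7},{x1,x2,x6},{x2,x4,x6},{x3,x6,x7}} U23={{x1,x2},{x2,x4},{x3,x7},{x1,x2,x6},{x2,x4,x6},{x3,x6,x7}}
  U123={{x3,x7},{x1,x2,x6},{x2,x4,x6},{x3,x6,x7}}
components per intersection:
  U1: {{x3},{x6},{x1,x6},{x2,x3},{x2,x6},{x3,x6},{x3,x7},{x4,x6},{x6,x7},{x1,x2,x6},{x2,x4,x6},{x3,x6,x7}}
  U2: {{x1},{x1,x2},{x1,x6},{x1,x2,x6}} {{x4},{x2,x4},{x4,x6},{x2,x4,x6}} {{x7},{x3,x7},{x6,x7},{x3,x6,x7}}
  U3: {{x2},{x3},{x1,x2},{x2,x3},{x2,x4},{x2,x6},{x3,x6},{x3,x7},{x1,x2,x6},{x2,x4,x6},{x3,x6,x7}} {{x5}}
  U12: {{x1,x6},{x1,x2,x6}} {{x3,x7},{x6,x7},{x3,x6,x7}} {{x4,x6},{x2,x4,x6}}
  U13: {{x3},{x2,x3},{x3,x6},{x3,x7},{x3,x6,x7}} {{x2,x6},{x1,x2,x6},{x2,x4,x6}}
  U23: {{x1,x2},{x1,x2,x6}} {{x2,x4},{x2,x4,x6}} {{x3,x7},{x3,x6,x7}}
  U123: {{x3,x7},{x3,x6,x7}} {{x1,x2,x6}} {{x2,x4,x6}}
C dims 6,8,3; δ0: rk 4, SNF 1^4; δ1: rk 3, SNF 1^3
degree 0: 6−4−0 = 2 → Ȟ^0 ≅ Z^2
degree 1: 8−3−4 = 1 → Ȟ^1 ≅ Z
degree 2: 3−0−3 = 0 → Ȟ^2 ≅ 0


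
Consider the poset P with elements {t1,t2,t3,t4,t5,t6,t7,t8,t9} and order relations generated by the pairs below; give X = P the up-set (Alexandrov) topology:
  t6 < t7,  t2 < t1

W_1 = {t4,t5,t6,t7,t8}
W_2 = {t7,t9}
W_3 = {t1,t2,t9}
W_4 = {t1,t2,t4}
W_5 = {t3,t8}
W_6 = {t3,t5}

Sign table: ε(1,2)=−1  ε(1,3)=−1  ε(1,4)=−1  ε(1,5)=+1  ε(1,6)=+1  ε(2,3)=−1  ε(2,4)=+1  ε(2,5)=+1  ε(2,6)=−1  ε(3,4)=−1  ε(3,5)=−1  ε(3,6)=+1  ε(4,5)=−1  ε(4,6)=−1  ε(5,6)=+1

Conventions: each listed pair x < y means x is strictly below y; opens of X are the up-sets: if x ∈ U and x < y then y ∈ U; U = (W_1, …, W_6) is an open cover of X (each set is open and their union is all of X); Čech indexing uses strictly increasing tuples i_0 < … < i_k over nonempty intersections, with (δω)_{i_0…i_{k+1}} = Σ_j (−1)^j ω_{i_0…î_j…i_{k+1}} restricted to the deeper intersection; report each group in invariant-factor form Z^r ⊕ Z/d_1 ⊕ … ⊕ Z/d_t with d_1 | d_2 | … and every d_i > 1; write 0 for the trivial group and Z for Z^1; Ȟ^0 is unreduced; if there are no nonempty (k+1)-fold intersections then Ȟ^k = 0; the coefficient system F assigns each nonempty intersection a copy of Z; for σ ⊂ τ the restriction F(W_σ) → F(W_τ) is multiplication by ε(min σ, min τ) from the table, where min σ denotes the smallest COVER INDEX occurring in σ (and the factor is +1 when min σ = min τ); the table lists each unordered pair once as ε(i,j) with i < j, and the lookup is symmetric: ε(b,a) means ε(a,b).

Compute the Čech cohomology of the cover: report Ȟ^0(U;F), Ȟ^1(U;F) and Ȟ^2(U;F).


cover nerve:
  W12={t7} W14={t4} W15={t8} W16={t5} W23={t9} W34={t1,t2} W56={t3}
C dims 6,7; δ0: rk 5, SNF 1^5
Ȟ^0: (6−5)−0=1 ⇒ Z
Ȟ^1: (7−0)−5=2 ⇒ Z^2
Ȟ^2: (0−0)−0=0 ⇒ 0

Ȟ^0 = Z, Ȟ^1 = Z^2, Ȟ^2 = 0


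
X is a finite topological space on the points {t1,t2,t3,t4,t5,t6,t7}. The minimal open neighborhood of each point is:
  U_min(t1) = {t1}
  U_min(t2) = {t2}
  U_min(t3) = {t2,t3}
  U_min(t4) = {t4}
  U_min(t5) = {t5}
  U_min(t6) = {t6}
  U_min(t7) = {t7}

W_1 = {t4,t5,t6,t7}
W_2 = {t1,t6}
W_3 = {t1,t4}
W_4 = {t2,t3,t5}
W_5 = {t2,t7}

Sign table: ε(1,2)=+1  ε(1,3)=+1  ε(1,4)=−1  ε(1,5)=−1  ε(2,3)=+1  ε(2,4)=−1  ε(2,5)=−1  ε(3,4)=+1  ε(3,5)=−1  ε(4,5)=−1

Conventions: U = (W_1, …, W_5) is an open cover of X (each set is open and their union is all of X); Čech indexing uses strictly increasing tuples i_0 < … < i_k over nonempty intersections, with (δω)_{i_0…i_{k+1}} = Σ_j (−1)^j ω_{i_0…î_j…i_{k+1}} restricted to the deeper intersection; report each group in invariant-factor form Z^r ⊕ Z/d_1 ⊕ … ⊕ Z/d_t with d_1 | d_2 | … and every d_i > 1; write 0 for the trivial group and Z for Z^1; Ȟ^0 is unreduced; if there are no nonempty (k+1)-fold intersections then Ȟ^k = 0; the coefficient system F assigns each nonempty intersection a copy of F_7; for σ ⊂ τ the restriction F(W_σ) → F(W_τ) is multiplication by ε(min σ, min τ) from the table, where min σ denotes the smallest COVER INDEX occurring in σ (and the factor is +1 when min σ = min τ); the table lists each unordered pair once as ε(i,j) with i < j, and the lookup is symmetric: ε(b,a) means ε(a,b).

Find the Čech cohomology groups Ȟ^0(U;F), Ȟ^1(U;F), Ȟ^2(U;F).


nonempty intersections:
  W12={t6} W13={t4} W14={t5} W15={t7} W23={t1} W45={t2}
C dims 5,6; δ0: rk_F7 5
Ȟ^0: (5−5)−0=0 ⇒ 0
Ȟ^1: (6−0)−5=1 ⇒ Z/7
Ȟ^2: (0−0)−0=0 ⇒ 0

Ȟ^0(U;F) ≅ 0, Ȟ^1(U;F) ≅ Z/7, Ȟ^2(U;F) ≅ 0


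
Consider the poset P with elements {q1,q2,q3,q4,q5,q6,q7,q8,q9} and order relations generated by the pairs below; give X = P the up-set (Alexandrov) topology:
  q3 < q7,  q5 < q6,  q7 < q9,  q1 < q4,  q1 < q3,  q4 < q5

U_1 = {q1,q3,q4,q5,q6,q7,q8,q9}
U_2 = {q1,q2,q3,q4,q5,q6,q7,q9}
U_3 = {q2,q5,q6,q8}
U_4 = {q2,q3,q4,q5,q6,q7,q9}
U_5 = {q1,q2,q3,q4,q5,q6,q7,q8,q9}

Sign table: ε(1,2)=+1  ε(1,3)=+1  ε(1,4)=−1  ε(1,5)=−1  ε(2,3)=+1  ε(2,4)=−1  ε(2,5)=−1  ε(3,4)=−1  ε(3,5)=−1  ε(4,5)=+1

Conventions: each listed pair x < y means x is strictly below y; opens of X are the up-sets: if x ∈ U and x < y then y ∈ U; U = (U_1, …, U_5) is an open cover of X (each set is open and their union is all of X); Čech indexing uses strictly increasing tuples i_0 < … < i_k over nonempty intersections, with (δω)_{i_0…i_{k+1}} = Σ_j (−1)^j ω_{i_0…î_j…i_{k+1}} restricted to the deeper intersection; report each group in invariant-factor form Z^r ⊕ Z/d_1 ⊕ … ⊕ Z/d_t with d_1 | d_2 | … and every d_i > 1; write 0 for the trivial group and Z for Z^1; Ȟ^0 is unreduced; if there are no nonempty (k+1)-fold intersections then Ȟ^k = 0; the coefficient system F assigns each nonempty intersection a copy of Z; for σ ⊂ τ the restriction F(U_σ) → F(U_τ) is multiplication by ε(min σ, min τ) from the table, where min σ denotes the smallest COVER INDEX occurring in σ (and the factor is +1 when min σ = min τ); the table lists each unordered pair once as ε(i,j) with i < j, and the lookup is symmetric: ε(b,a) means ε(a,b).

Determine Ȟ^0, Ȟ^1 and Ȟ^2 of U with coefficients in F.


Ȟ^0 ≅ Z, Ȟ^1 ≅ 0 and Ȟ^2 ≅ 0

nerve simplices:
  U12={q1,q3,q4,q5,q6,q7,q9} U13={q5,q6,q8} U14={q3,q4,q5,q6,q7,q9} U15={q1,q3,q4,q5,q6,q7,q8,q9} U23={q2,q5,q6} U24={q2,q3,q4,q5,q6,q7,q9} U25={q1,q2,q3,q4,q5,q6,q7,q9} U34={q2,q5,q6} U35={q2,q5,q6,q8} U45={q2,q3,q4,q5,q6,q7,q9}
  U123={q5,q6} U124={q3,q4,q5,q6,q7,q9} U125={q1,q3,q4,q5,q6,q7,q9} U134={q5,q6} U135={q5,q6,q8} U145={q3,q4,q5,q6,q7,q9} U234={q2,q5,q6} U235={q2,q5,q6} U245={q2,q3,q4,q5,q6,q7,q9} U345={q2,q5,q6}
  U1234={q5,q6} U1235={q5,q6} U1245={q3,q4,q5,q6,q7,q9} U1345={q5,q6} U2345={q2,q5,q6}
  U12345={q5,q6}
C dims 5,10,10,5; δ0: rk 4, SNF 1^4; δ1: rk 6, SNF 1^6; δ2: rk 4, SNF 1^4
degree 0: 5−4−0 = 1 → Ȟ^0 ≅ Z
degree 1: 10−6−4 = 0 → Ȟ^1 ≅ 0
degree 2: 10−4−6 = 0 → Ȟ^2 ≅ 0


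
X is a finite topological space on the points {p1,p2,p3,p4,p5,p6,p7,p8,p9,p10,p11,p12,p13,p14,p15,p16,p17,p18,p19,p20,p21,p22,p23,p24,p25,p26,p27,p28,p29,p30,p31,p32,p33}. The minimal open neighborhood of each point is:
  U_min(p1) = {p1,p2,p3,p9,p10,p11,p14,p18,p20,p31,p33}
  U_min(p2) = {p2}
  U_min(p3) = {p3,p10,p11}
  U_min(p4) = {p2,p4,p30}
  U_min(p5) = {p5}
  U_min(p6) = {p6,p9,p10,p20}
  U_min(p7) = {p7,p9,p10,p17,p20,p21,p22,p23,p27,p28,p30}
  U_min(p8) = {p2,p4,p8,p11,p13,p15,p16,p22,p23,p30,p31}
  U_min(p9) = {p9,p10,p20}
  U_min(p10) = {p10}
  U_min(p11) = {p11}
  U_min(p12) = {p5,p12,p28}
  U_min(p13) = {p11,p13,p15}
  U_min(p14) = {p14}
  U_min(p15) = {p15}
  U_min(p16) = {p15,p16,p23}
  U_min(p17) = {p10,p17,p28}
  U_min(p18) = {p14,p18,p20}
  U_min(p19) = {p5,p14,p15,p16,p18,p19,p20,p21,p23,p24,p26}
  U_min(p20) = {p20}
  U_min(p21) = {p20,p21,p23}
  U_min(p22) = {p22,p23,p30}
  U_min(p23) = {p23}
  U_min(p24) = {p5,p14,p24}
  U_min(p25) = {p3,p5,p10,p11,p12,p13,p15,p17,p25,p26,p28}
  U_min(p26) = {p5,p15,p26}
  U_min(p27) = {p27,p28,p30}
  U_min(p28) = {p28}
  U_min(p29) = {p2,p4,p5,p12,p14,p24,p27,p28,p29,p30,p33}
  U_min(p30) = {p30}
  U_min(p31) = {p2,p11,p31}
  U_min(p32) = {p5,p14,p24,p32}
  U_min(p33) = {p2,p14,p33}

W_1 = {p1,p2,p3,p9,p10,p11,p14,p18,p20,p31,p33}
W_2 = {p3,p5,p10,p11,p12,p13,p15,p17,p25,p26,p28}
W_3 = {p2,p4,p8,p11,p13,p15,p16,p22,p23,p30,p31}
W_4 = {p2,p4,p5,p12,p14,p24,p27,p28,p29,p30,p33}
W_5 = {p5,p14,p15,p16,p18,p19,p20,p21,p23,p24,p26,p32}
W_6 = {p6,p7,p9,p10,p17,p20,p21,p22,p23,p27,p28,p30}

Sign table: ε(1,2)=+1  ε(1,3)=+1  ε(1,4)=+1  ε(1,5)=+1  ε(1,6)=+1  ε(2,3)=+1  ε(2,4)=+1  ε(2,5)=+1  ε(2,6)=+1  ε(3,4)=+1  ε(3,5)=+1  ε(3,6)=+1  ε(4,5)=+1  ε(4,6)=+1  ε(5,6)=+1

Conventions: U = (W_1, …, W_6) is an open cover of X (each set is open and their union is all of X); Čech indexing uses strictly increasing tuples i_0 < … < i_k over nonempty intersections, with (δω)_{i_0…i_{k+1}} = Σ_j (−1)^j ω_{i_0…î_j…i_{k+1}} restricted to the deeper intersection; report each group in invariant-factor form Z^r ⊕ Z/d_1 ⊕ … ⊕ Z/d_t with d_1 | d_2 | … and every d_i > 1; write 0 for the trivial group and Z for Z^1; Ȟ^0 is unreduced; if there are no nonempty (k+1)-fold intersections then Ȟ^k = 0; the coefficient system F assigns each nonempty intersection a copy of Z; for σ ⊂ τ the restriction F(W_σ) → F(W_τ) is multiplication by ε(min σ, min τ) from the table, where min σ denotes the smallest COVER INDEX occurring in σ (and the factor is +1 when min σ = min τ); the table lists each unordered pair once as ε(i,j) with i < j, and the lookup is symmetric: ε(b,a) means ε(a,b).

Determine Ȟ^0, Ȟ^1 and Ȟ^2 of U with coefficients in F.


Ȟ^0 ≅ Z,  Ȟ^1 ≅ 0,  Ȟ^2 ≅ Z/2

nonempty overlaps:
  W12={p3,p10,p11} W13={p2,p11,p31} W14={p2,p14,p33} W15={p14,p18,p20} W16={p9,p10,p20} W23={p11,p13,p15} W24={p5,p12,p28} W25={p5,p15,p26} W26={p10,p17,p28} W34={p2,p4,p30} W35={p15,p16,p23} W36={p22,p23,p30} W45={p5,p14,p24} W46={p27,p28,p30} W56={p20,p21,p23}
  W123={p11} W126={p10} W134={p2} W145={p14} W156={p20} W235={p15} W245={p5} W246={p28} W346={p30} W356={p23}
C dims 6,15,10; δ0: rk 5, SNF 1^5; δ1: rk 10, SNF 1^9·2
degree 0: 6−5−0 = 1 → Ȟ^0 ≅ Z
degree 1: 15−10−5 = 0 → Ȟ^1 ≅ 0
degree 2: 10−0−10 = 0 plus torsion [2] → Ȟ^2 ≅ Z/2


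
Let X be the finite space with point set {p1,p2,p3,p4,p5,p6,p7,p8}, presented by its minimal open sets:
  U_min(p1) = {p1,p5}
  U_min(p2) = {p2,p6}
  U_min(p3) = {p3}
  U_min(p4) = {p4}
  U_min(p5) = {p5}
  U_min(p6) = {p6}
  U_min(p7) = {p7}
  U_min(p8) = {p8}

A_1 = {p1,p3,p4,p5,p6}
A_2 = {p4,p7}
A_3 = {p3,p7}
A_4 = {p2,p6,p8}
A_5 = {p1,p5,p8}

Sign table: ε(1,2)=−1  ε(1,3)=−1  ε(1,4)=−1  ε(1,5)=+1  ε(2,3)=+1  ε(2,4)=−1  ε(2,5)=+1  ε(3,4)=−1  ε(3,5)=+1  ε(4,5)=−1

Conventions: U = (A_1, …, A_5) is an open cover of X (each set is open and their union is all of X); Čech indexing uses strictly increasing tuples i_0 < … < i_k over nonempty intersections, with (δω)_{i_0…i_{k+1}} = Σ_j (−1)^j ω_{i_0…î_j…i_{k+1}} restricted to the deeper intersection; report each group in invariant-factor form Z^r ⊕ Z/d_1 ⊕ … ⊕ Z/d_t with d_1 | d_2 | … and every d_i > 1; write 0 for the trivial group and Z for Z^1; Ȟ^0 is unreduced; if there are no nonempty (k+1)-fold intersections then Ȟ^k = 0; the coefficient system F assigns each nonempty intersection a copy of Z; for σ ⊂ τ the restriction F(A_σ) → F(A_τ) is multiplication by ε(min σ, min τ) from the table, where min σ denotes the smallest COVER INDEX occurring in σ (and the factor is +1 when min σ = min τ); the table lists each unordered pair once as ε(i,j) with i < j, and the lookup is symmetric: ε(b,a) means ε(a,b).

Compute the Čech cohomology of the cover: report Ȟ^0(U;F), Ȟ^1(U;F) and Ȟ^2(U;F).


nonempty intersections:
  A12={p4} A13={p3} A14={p6} A15={p1,p5} A23={p7} A45={p8}
C dims 5,6; δ0: rk 4, SNF 1^4
Ȟ^0: (5−4)−0=1 ⇒ Z
Ȟ^1: (6−0)−4=2 ⇒ Z^2
Ȟ^2: (0−0)−0=0 ⇒ 0

Ȟ^0(U;F) ≅ Z, Ȟ^1(U;F) ≅ Z^2, Ȟ^2(U;F) ≅ 0


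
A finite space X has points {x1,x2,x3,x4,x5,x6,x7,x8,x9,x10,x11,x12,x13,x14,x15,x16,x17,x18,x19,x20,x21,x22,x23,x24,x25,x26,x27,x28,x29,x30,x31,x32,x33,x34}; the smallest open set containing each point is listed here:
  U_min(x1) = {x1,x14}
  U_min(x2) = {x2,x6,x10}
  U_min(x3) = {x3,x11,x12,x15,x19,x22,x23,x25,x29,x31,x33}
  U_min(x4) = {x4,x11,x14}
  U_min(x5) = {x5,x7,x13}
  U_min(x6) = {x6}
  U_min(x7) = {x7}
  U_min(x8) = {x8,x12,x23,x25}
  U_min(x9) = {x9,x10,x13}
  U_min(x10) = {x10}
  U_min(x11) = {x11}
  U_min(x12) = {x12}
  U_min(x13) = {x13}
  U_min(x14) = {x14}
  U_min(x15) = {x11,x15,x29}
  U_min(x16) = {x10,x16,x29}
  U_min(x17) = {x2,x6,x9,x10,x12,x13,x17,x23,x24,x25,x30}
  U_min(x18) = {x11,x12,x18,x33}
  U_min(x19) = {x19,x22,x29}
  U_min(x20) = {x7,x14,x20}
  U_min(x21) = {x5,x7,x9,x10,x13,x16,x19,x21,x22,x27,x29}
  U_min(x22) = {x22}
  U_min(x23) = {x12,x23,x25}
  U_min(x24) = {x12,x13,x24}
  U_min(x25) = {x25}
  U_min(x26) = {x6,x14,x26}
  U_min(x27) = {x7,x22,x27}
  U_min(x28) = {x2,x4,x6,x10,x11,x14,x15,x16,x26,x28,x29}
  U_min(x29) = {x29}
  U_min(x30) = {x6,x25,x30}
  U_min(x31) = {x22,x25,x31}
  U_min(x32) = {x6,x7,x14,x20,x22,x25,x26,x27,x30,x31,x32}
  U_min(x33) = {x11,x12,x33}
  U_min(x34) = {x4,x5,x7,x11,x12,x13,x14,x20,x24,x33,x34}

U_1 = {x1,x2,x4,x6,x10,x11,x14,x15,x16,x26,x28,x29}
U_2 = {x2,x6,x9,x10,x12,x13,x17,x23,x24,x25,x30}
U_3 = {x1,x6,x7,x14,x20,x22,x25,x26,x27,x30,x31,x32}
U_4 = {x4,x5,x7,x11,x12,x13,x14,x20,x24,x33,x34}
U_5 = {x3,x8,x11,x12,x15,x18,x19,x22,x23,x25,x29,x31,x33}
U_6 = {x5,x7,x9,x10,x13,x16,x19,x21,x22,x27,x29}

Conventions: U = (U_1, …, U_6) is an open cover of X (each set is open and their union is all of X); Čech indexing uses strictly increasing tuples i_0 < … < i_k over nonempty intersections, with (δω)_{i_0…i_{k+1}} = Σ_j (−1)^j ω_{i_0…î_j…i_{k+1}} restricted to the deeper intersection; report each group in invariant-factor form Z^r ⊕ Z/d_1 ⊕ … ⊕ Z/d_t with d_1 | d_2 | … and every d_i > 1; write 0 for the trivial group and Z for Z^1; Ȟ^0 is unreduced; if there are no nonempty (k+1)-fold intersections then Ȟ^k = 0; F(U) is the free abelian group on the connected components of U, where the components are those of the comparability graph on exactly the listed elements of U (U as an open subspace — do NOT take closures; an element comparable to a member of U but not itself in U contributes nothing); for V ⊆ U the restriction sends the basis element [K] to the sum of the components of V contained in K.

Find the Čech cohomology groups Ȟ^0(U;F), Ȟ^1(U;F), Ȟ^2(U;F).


nerve of the cover:
  U12={x2,x6,x10} U13={x1,x6,x14,x26} U14={x4,x11,x14} U15={x11,x15,x29} U16={x10,x16,x29} U23={x6,x25,x30} U24={x12,x13,x24} U25={x12,x23,x25} U26={x9,x10,x13} U34={x7,x14,x20} U35={x22,x25,x31} U36={x7,x22,x27} U45={x11,x12,x33} U46={x5,x7,x13} U56={x19,x22,x29}
  U123={x6} U126={x10} U134={x14} U145={x11} U156={x29} U235={x25} U245={x12} U246={x13} U346={x7} U356={x22}
components per intersection:
  U1: {x1,x2,x4,x6,x10,x11,x14,x15,x16,x26,x28,x29}
  U2: {x2,x6,x9,x10,x12,x13,x17,x23,x24,x25,x30}
  U3: {x1,x6,x7,x14,x20,x22,x25,x26,x27,x30,x31,x32}
  U4: {x4,x5,x7,x11,x12,x13,x14,x20,x24,x33,x34}
  U5: {x3,x8,x11,x12,x15,x18,x19,x22,x23,x25,x29,x31,x33}
  U6: {x5,x7,x9,x10,x13,x16,x19,x21,x22,x27,x29}
  U12: {x2,x6,x10}
  U13: {x1,x6,x14,x26}
  U14: {x4,x11,x14}
  U15: {x11,x15,x29}
  U16: {x10,x16,x29}
  U23: {x6,x25,x30}
  U24: {x12,x13,x24}
  U25: {x12,x23,x25}
  U26: {x9,x10,x13}
  U34: {x7,x14,x20}
  U35: {x22,x25,x31}
  U36: {x7,x22,x27}
  U45: {x11,x12,x33}
  U46: {x5,x7,x13}
  U56: {x19,x22,x29}
  U123: {x6}
  U126: {x10}
  U134: {x14}
  U145: {x11}
  U156: {x29}
  U235: {x25}
  U245: {x12}
  U246: {x13}
  U346: {x7}
  U356: {x22}
C dims 6,15,10; δ0: rk 5, SNF 1^5; δ1: rk 10, SNF 1^9·2
Ȟ^0 = (6 − 5) − 0 = 1, so Ȟ^0 ≅ Z
Ȟ^1 = (15 − 10) − 5 = 0, so Ȟ^1 ≅ 0
Ȟ^2 = (10 − 0) − 10 = 0 plus torsion [2], so Ȟ^2 ≅ Z/2

Ȟ^0(U;F) ≅ Z; Ȟ^1(U;F) ≅ 0; Ȟ^2(U;F) ≅ Z/2


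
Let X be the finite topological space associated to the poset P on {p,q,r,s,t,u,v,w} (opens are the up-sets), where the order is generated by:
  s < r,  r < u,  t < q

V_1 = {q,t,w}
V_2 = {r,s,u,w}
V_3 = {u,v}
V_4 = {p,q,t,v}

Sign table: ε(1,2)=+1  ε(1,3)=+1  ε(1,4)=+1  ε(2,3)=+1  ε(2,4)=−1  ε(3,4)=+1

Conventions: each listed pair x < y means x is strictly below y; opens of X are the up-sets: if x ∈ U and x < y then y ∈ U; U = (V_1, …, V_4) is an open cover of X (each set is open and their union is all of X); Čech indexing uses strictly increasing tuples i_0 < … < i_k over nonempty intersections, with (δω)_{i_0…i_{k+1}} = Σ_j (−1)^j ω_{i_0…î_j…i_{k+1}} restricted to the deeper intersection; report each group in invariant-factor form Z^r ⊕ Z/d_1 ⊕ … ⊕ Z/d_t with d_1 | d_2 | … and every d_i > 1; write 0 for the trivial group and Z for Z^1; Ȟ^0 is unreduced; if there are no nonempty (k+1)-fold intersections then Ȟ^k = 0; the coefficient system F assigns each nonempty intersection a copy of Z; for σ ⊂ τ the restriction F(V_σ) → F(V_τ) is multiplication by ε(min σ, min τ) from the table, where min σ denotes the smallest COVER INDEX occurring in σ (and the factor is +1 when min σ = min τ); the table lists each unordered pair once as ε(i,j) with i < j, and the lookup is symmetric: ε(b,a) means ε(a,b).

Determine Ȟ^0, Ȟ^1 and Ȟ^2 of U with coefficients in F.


Ȟ^0(U;F) ≅ Z, Ȟ^1(U;F) ≅ Z and Ȟ^2(U;F) ≅ 0

cover nerve:
  V12={w} V14={q,t} V23={u} V34={v}
C dims 4,4; δ0: rk 3, SNF 1^3
Ȟ^0: (4−3)−0=1 ⇒ Z
Ȟ^1: (4−0)−3=1 ⇒ Z
Ȟ^2: (0−0)−0=0 ⇒ 0


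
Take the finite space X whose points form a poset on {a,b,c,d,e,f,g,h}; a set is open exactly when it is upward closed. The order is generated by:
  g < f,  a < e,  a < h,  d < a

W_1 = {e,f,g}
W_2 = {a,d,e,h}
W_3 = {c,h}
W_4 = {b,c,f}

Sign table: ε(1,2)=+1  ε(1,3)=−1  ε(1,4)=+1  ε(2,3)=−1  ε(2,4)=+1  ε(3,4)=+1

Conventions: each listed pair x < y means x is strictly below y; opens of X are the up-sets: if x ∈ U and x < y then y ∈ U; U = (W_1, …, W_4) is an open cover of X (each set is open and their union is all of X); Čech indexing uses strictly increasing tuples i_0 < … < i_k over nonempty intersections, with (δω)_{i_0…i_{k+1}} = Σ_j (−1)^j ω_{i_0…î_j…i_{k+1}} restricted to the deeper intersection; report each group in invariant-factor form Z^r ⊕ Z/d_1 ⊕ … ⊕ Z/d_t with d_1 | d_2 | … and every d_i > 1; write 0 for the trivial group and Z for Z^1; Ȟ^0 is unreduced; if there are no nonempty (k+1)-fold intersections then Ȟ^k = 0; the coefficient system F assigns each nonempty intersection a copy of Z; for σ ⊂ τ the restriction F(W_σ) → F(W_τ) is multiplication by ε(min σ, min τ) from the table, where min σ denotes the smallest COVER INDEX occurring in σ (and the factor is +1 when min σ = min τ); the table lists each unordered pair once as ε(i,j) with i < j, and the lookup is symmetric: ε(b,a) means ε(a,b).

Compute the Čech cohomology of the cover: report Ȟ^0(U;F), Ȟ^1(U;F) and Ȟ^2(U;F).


Ȟ^0 ≅ 0, Ȟ^1 ≅ Z/2, Ȟ^2 ≅ 0

intersection data:
  W12={e} W14={f} W23={h} W34={c}
C dims 4,4; δ0: rk 4, SNF 1^3·2
Ȟ^0 = (4 − 4) − 0 = 0, so Ȟ^0 ≅ 0
Ȟ^1 = (4 − 0) − 4 = 0 plus torsion [2], so Ȟ^1 ≅ Z/2
Ȟ^2 = (0 − 0) − 0 = 0, so Ȟ^2 ≅ 0


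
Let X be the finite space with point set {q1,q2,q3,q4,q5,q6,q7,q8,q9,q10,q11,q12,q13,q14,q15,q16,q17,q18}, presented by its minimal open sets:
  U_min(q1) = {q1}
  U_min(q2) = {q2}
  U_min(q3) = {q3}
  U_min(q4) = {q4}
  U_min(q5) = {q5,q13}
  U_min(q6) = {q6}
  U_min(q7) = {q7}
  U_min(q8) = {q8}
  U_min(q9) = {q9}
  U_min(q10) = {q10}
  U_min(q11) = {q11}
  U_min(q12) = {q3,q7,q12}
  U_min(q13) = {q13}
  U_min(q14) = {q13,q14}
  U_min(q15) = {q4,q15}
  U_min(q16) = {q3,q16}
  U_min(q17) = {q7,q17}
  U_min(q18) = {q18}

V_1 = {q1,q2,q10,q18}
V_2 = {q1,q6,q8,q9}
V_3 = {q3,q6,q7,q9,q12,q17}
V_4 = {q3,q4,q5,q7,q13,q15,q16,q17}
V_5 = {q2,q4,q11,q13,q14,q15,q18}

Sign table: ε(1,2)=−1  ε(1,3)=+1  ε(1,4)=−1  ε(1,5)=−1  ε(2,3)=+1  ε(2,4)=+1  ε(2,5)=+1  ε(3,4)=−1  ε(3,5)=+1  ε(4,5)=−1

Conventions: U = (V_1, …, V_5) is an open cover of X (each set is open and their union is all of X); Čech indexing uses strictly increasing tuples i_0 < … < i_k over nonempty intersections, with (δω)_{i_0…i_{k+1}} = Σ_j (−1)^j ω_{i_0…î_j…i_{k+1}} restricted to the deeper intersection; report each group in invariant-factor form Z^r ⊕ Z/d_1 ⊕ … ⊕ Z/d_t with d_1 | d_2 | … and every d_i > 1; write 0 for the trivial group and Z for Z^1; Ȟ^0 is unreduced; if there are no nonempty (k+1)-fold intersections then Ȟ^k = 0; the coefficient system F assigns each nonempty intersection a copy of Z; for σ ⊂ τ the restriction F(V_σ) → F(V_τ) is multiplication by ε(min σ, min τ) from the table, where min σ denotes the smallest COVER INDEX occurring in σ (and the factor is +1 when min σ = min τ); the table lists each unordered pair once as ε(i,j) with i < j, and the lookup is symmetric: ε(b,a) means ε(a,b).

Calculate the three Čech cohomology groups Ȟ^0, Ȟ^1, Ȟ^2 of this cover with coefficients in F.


Ȟ^0 = Z,  Ȟ^1 = Z,  Ȟ^2 = 0

intersection data:
  V12={q1} V15={q2,q18} V23={q6,q9} V34={q3,q7,q17} V45={q4,q13,q15}
C dims 5,5; δ0: rk 4, SNF 1^4
Ȟ^0 = (5 − 4) − 0 = 1, so Ȟ^0 ≅ Z
Ȟ^1 = (5 − 0) − 4 = 1, so Ȟ^1 ≅ Z
Ȟ^2 = (0 − 0) − 0 = 0, so Ȟ^2 ≅ 0


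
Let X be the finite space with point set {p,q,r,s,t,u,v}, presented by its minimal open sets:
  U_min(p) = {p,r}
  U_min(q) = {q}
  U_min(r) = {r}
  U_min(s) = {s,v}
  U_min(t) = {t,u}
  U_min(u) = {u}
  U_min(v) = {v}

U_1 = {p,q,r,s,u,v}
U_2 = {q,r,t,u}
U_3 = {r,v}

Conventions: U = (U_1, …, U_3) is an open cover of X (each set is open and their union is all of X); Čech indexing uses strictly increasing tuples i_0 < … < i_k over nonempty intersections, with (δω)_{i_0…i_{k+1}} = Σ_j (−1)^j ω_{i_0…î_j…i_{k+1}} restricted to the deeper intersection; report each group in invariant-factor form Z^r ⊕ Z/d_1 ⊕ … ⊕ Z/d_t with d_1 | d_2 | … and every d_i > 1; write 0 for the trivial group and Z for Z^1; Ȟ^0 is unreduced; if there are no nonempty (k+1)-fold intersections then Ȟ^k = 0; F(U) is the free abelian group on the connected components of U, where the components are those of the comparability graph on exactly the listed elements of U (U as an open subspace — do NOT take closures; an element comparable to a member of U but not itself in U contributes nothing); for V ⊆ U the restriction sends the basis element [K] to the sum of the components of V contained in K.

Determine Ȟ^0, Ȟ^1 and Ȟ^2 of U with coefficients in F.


cover nerve:
  U12={q,r,u} U13={r,v} U23={r}
  U123={r}
components per intersection:
  U1: {p,r} {q} {s,v} {u}
  U2: {q} {r} {t,u}
  U3: {r} {v}
  U12: {q} {r} {u}
  U13: {r} {v}
  U23: {r}
  U123: {r}
C dims 9,6,1; δ0: rk 5, SNF 1^5; δ1: rk 1, SNF 1^1
Ȟ^0: (9−5)−0=4 ⇒ Z^4
Ȟ^1: (6−1)−5=0 ⇒ 0
Ȟ^2: (1−0)−1=0 ⇒ 0

Ȟ^0 ≅ Z^4; Ȟ^1 ≅ 0; Ȟ^2 ≅ 0


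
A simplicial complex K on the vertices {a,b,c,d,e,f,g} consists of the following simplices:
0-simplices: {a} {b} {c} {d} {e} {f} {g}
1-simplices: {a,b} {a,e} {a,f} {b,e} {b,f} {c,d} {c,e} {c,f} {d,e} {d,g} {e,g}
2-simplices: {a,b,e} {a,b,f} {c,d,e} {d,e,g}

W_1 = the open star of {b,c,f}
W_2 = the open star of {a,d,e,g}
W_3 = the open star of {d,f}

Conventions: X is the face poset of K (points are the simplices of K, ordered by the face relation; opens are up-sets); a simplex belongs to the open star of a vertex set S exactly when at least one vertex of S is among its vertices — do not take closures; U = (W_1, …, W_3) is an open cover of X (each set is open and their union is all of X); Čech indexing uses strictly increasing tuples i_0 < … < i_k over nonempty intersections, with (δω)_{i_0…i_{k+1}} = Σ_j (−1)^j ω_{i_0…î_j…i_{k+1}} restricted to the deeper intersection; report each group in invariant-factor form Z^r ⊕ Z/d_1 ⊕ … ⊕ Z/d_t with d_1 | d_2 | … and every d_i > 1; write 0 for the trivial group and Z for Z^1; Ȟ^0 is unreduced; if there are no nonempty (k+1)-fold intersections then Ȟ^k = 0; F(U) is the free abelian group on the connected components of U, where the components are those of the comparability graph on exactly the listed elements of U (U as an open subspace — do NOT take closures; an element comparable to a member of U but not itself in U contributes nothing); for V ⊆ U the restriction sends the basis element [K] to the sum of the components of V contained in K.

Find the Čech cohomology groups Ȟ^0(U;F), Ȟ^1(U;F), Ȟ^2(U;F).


Ȟ^0 ≅ Z,  Ȟ^1 ≅ Z,  Ȟ^2 ≅ 0

cover nerve:
  W1={{b},{c},{f},{a,b},{a,f},{b,e},{b,f},{c,d},{c,e},{c,f},{a,b,e},{a,b,f},{c,d,e}} W2={{a},{d},{e},{g},{a,b},{a,e},{a,f},{b,e},{c,d},{c,e},{d,e},{d,g},{e,g},{a,b,e},{a,b,f},{c,d,e},{d,e,g}} W3={{d},{f},{a,f},{b,f},{c,d},{c,f},{d,e},{d,g},{a,b,f},{c,d,e},{d,e,g}}
  W12={{a,b},{a,f},{b,e},{c,d},{c,e},{a,b,e},{a,b,f},{c,d,e}} W13={{f},{a,f},{b,f},{c,d},{c,f},{a,b,f},{c,d,e}} W23={{d},{a,f},{c,d},{d,e},{d,g},{a,b,f},{c,d,e},{d,e,g}}
  W123={{a,f},{c,d},{a,b,f},{c,d,e}}
components per intersection:
  W1: {{b},{c},{f},{a,b},{a,f},{b,e},{b,f},{c,d},{c,e},{c,f},{a,b,e},{a,b,f},{c,d,e}}
  W2: {{a},{d},{e},{g},{a,b},{a,e},{a,f},{b,e},{c,d},{c,e},{d,e},{d,g},{e,g},{a,b,e},{a,b,f},{c,d,e},{d,e,g}}
  W3: {{d},{c,d},{d,e},{d,g},{c,d,e},{d,e,g}} {{f},{a,f},{b,f},{c,f},{a,b,f}}
  W12: {{a,b},{a,f},{b,e},{a,b,e},{a,b,f}} {{c,d},{c,e},{c,d,e}}
  W13: {{f},{a,f},{b,f},{c,f},{a,b,f}} {{c,d},{c,d,e}}
  W23: {{d},{c,d},{d,e},{d,g},{c,d,e},{d,e,g}} {{a,f},{a,b,f}}
  W123: {{a,f},{a,b,f}} {{c,d},{c,d,e}}
C dims 4,6,2; δ0: rk 3, SNF 1^3; δ1: rk 2, SNF 1^2
Ȟ^0: (4−3)−0=1 ⇒ Z
Ȟ^1: (6−2)−3=1 ⇒ Z
Ȟ^2: (2−0)−2=0 ⇒ 0


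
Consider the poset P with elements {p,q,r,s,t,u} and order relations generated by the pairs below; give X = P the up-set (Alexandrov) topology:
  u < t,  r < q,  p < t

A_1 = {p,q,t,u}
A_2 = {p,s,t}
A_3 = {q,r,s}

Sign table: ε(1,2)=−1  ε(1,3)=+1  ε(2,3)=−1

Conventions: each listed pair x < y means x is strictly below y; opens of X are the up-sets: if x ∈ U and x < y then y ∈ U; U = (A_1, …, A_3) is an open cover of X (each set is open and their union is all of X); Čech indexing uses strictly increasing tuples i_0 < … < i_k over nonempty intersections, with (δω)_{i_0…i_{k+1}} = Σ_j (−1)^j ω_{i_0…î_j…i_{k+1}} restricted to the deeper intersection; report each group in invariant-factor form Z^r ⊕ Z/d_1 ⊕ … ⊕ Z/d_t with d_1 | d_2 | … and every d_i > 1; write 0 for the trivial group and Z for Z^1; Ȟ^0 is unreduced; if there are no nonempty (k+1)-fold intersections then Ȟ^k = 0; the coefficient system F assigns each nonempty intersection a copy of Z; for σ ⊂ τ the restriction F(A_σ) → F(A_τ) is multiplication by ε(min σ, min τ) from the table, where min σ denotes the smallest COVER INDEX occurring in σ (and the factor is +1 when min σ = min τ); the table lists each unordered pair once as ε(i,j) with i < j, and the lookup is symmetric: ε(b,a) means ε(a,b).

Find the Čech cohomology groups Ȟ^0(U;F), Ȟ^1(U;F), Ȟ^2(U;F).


nonempty overlaps:
  A12={p,t} A13={q} A23={s}
C dims 3,3; δ0: rk 2, SNF 1^2
degree 0: 3−2−0 = 1 → Ȟ^0 ≅ Z
degree 1: 3−0−2 = 1 → Ȟ^1 ≅ Z
degree 2: 0−0−0 = 0 → Ȟ^2 ≅ 0

Ȟ^0 ≅ Z,  Ȟ^1 ≅ Z,  Ȟ^2 ≅ 0


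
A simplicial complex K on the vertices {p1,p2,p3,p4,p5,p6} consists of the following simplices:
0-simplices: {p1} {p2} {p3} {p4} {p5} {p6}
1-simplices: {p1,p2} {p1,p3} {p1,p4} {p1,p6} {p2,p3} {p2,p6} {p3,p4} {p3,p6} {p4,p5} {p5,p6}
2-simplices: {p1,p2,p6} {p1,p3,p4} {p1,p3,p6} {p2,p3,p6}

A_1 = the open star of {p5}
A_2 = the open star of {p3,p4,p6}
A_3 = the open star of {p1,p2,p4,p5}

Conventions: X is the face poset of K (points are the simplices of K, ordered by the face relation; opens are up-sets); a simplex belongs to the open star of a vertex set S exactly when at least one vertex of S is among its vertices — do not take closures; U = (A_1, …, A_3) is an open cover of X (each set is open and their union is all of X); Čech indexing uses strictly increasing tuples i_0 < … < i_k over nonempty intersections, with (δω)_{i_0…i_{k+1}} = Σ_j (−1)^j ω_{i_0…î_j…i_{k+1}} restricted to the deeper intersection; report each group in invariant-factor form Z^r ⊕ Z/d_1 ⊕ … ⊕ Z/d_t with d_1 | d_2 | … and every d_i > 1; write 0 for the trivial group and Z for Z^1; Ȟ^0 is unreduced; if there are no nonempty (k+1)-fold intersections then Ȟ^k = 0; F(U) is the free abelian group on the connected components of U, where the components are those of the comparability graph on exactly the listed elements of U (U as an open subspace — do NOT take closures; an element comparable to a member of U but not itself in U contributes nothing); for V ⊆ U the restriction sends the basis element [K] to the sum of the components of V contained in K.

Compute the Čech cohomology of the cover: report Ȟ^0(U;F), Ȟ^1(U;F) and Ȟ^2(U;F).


Ȟ^0 = Z; Ȟ^1 = Z; Ȟ^2 = 0

nonempty intersections:
  A1={{p5},{p4,p5},{p5,p6}} A2={{p3},{p4},{p6},{p1,p3},{p1,p4},{p1,p6},{p2,p3},{p2,p6},{p3,p4},{p3,p6},{p4,p5},{p5,p6},{p1,p2,p6},{p1,p3,p4},{p1,p3,p6},{p2,p3,p6}} A3={{p1},{p2},{p4},{p5},{p1,p2},{p1,p3},{p1,p4},{p1,p6},{p2,p3},{p2,p6},{p3,p4},{p4,p5},{p5,p6},{p1,p2,p6},{p1,p3,p4},{p1,p3,p6},{p2,p3,p6}}
  A12={{p4,p5},{p5,p6}} A13={{p5},{p4,p5},{p5,p6}} A23={{p4},{p1,p3},{p1,p4},{p1,p6},{p2,p3},{p2,p6},{p3,p4},{p4,p5},{p5,p6},{p1,p2,p6},{p1,p3,p4},{p1,p3,p6},{p2,p3,p6}}
  A123={{p4,p5},{p5,p6}}
components per intersection:
  A1: {{p5},{p4,p5},{p5,p6}}
  A2: {{p3},{p4},{p6},{p1,p3},{p1,p4},{p1,p6},{p2,p3},{p2,p6},{p3,p4},{p3,p6},{p4,p5},{p5,p6},{p1,p2,p6},{p1,p3,p4},{p1,p3,p6},{p2,p3,p6}}
  A3: {{p1},{p2},{p4},{p5},{p1,p2},{p1,p3},{p1,p4},{p1,p6},{p2,p3},{p2,p6},{p3,p4},{p4,p5},{p5,p6},{p1,p2,p6},{p1,p3,p4},{p1,p3,p6},{p2,p3,p6}}
  A12: {{p4,p5}} {{p5,p6}}
  A13: {{p5},{p4,p5},{p5,p6}}
  A23: {{p4},{p1,p3},{p1,p4},{p1,p6},{p2,p3},{p2,p6},{p3,p4},{p4,p5},{p1,p2,p6},{p1,p3,p4},{p1,p3,p6},{p2,p3,p6}} {{p5,p6}}
  A123: {{p4,p5}} {{p5,p6}}
C dims 3,5,2; δ0: rk 2, SNF 1^2; δ1: rk 2, SNF 1^2
Ȟ^0: (3−2)−0=1 ⇒ Z
Ȟ^1: (5−2)−2=1 ⇒ Z
Ȟ^2: (2−0)−2=0 ⇒ 0


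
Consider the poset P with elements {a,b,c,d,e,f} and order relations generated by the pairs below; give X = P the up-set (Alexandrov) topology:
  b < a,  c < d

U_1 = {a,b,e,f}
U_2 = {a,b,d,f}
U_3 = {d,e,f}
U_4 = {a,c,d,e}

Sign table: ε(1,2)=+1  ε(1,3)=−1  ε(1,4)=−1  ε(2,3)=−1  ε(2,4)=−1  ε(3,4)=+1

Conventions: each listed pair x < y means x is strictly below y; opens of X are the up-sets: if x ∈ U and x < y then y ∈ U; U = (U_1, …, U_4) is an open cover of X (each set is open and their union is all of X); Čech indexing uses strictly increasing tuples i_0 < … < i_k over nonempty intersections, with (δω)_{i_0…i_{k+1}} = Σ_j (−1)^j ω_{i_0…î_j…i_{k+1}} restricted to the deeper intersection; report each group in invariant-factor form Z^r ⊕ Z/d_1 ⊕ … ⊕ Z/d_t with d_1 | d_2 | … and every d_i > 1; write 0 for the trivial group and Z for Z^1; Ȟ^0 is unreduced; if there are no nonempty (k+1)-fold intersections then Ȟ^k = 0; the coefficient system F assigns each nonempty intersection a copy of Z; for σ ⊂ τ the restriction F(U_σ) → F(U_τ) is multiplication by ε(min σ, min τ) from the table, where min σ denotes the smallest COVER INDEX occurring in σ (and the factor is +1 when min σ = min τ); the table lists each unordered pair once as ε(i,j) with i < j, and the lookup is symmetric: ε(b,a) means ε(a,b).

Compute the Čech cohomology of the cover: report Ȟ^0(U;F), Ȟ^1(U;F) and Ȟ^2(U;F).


intersection data:
  U12={a,b,f} U13={e,f} U14={a,e} U23={d,f} U24={a,d} U34={d,e}
  U123={f} U124={a} U134={e} U234={d}
C dims 4,6,4; δ0: rk 3, SNF 1^3; δ1: rk 3, SNF 1^3
Ȟ^0 = (4 − 3) − 0 = 1, so Ȟ^0 ≅ Z
Ȟ^1 = (6 − 3) − 3 = 0, so Ȟ^1 ≅ 0
Ȟ^2 = (4 − 0) − 3 = 1, so Ȟ^2 ≅ Z

Ȟ^0(U;F) ≅ Z,  Ȟ^1(U;F) ≅ 0,  Ȟ^2(U;F) ≅ Z


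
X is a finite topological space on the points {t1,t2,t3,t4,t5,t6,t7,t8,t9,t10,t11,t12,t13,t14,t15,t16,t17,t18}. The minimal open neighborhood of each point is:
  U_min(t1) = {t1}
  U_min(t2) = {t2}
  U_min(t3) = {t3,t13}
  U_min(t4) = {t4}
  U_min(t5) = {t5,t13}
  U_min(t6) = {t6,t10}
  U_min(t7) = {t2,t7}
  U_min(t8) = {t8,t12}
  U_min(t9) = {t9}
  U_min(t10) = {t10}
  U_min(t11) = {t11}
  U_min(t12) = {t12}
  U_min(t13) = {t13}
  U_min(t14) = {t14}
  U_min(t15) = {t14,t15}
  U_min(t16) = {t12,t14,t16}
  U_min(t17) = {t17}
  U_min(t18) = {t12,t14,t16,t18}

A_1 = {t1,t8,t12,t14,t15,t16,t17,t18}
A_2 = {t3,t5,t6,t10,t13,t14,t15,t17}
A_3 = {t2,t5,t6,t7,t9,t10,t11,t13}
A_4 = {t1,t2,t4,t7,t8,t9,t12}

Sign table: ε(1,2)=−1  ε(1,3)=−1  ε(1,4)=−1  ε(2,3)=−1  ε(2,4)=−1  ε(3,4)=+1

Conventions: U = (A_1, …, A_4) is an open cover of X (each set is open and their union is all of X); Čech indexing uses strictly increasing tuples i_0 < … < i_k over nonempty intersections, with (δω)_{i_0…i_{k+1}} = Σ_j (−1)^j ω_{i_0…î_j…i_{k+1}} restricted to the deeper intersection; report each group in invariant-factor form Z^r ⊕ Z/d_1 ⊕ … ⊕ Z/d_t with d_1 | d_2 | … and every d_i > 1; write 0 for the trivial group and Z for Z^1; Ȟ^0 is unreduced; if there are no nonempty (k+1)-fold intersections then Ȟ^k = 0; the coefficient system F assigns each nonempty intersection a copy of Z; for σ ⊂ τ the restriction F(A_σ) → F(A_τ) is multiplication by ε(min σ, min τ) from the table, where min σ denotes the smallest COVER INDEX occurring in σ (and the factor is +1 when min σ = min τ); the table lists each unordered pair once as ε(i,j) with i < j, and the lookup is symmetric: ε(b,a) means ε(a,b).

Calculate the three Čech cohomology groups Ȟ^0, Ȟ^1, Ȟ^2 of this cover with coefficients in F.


cover nerve:
  A12={t14,t15,t17} A14={t1,t8,t12} A23={t5,t6,t10,t13} A34={t2,t7,t9}
C dims 4,4; δ0: rk 4, SNF 1^3·2
Ȟ^0: (4−4)−0=0 ⇒ 0
Ȟ^1: (4−0)−4=0 plus torsion [2] ⇒ Z/2
Ȟ^2: (0−0)−0=0 ⇒ 0

Ȟ^0 ≅ 0; Ȟ^1 ≅ Z/2; Ȟ^2 ≅ 0


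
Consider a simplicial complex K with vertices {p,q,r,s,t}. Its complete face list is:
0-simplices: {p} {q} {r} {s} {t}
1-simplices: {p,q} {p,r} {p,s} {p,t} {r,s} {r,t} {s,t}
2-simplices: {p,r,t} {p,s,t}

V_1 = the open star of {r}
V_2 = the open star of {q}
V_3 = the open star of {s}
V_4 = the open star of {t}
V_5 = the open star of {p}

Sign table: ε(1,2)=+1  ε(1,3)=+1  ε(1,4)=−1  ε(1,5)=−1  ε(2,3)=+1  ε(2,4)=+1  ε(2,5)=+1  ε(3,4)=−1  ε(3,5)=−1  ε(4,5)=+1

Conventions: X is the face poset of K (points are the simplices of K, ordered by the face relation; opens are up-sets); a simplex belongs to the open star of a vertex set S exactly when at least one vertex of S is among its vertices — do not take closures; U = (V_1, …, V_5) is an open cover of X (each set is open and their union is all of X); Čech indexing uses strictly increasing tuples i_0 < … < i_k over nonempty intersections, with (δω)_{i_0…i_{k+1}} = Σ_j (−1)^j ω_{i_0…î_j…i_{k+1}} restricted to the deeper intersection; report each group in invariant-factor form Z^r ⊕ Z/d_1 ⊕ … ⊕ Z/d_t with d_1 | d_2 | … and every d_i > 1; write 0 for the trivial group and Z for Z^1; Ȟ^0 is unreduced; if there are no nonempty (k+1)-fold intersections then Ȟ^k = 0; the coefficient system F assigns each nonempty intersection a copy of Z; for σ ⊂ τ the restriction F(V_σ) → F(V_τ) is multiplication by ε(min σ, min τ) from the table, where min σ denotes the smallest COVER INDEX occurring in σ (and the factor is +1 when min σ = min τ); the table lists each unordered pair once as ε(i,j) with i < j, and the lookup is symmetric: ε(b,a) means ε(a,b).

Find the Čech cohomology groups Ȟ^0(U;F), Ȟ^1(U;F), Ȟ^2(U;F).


nerve of the cover:
  V1={{r},{p,r},{r,s},{r,t},{p,r,t}} V2={{q},{p,q}} V3={{s},{p,s},{r,s},{s,t},{p,s,t}} V4={{t},{p,t},{r,t},{s,t},{p,r,t},{p,s,t}} V5={{p},{p,q},{p,r},{p,s},{p,t},{p,r,t},{p,s,t}}
  V13={{r,s}} V14={{r,t},{p,r,t}} V15={{p,r},{p,r,t}} V25={{p,q}} V34={{s,t},{p,s,t}} V35={{p,s},{p,s,t}} V45={{p,t},{p,r,t},{p,s,t}}
  V145={{p,r,t}} V345={{p,s,t}}
C dims 5,7,2; δ0: rk 4, SNF 1^4; δ1: rk 2, SNF 1^2
Ȟ^0 = (5 − 4) − 0 = 1, so Ȟ^0 ≅ Z
Ȟ^1 = (7 − 2) − 4 = 1, so Ȟ^1 ≅ Z
Ȟ^2 = (2 − 0) − 2 = 0, so Ȟ^2 ≅ 0

Ȟ^0 ≅ Z, Ȟ^1 ≅ Z and Ȟ^2 ≅ 0
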